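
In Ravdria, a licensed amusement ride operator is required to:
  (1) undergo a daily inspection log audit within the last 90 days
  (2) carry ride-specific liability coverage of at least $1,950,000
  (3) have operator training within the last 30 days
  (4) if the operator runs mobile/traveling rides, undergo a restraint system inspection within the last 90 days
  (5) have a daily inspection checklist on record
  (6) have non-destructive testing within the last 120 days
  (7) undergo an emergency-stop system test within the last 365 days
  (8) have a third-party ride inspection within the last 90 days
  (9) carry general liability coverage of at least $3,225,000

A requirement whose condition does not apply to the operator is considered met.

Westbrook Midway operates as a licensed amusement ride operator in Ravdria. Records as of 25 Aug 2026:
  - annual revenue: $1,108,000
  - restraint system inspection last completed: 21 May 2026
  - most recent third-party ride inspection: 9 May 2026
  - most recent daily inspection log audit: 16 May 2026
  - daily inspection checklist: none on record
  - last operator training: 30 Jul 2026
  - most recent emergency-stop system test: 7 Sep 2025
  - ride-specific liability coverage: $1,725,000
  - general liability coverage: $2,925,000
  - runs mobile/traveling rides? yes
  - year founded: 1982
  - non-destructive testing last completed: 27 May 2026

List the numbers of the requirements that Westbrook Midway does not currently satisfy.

1. daily inspection log audit 101 days ago vs limit 90 → not met
2. ride-specific liability coverage $1,725,000 < $1,950,000 → not met
3. operator training 26 days ago vs limit 30 → met
4. condition 'runs mobile/traveling rides' holds; restraint system inspection 96 days ago vs limit 90 → not met
5. daily inspection checklist absent → not met
6. non-destructive testing 90 days ago vs limit 120 → met
7. emergency-stop system test 352 days ago vs limit 365 → met
8. third-party ride inspection 108 days ago vs limit 90 → not met
9. general liability coverage $2,925,000 < $3,225,000 → not met
Not met: 1, 2, 4, 5, 8, 9

1, 2, 4, 5, 8, 9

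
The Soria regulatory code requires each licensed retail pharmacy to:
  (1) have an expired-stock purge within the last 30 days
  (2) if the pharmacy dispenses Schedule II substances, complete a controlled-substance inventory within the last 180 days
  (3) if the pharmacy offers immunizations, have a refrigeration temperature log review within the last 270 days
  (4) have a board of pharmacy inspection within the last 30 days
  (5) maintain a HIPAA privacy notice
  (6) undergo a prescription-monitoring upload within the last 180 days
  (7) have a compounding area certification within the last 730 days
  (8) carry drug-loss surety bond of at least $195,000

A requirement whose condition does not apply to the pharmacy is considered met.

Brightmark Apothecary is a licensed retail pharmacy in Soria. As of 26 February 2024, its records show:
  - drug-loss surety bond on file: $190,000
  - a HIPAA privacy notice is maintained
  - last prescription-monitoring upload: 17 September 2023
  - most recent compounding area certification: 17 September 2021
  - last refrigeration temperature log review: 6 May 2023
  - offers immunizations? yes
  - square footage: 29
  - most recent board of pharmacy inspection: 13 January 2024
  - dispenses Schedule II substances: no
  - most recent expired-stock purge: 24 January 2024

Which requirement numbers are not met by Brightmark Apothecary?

1. expired-stock purge 33 days ago vs limit 30 → not met
2. condition 'dispenses Schedule II substances' does not hold → requirement n/a → met
3. condition 'offers immunizations' holds; refrigeration temperature log review 296 days ago vs limit 270 → not met
4. board of pharmacy inspection 44 days ago vs limit 30 → not met
5. HIPAA privacy notice present → met
6. prescription-monitoring upload 162 days ago vs limit 180 → met
7. compounding area certification 892 days ago vs limit 730 → not met
8. drug-loss surety bond $190,000 < $195,000 → not met
Not met: 1, 3, 4, 7, 8

1, 3, 4, 7, 8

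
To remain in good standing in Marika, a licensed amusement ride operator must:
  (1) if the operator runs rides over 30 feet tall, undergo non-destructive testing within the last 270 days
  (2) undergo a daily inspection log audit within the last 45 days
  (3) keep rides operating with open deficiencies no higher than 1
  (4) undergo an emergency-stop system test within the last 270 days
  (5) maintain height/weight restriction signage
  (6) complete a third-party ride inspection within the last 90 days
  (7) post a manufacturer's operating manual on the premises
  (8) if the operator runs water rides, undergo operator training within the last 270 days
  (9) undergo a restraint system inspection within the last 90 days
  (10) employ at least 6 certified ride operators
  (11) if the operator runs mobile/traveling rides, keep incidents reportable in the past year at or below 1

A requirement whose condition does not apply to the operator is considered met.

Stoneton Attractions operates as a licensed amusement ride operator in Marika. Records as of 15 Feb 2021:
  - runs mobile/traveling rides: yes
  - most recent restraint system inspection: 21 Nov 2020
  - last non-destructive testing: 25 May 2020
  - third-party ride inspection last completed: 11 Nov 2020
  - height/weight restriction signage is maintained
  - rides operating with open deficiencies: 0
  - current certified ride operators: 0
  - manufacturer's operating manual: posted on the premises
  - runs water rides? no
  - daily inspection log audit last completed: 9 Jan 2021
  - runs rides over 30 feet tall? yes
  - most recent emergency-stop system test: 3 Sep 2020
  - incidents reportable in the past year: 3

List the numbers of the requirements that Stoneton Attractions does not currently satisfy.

1. condition 'runs rides over 30 feet tall' holds; non-destructive testing 266 days ago vs limit 270 → met
2. daily inspection log audit 37 days ago vs limit 45 → met
3. rides operating with open deficiencies 0 ≤ 1 → met
4. emergency-stop system test 165 days ago vs limit 270 → met
5. height/weight restriction signage present → met
6. third-party ride inspection 96 days ago vs limit 90 → not met
7. manufacturer's operating manual present → met
8. condition 'runs water rides' does not hold → requirement n/a → met
9. restraint system inspection 86 days ago vs limit 90 → met
10. certified ride operators 0 < 6 → not met
11. condition 'runs mobile/traveling rides' holds; incidents reportable in the past year 3 > 1 → not met
Not met: 6, 10, 11

6, 10, 11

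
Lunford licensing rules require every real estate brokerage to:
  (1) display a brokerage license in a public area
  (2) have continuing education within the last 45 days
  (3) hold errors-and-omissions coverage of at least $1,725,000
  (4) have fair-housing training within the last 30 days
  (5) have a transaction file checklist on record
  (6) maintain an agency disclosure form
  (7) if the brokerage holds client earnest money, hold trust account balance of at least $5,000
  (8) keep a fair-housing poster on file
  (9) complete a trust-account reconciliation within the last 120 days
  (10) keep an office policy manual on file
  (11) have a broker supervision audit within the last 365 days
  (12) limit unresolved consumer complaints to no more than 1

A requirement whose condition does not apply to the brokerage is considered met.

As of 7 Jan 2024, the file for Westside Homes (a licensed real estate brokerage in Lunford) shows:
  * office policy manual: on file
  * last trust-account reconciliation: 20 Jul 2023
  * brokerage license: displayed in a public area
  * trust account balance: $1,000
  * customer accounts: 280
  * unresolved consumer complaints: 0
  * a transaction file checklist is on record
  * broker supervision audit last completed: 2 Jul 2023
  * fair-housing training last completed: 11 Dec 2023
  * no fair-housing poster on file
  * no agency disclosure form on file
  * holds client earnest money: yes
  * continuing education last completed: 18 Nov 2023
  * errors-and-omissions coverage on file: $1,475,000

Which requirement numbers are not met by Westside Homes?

2, 3, 6, 7, 8, 9

1. brokerage license present → met
2. continuing education 50 days ago vs limit 45 → not met
3. errors-and-omissions coverage $1,475,000 < $1,725,000 → not met
4. fair-housing training 27 days ago vs limit 30 → met
5. transaction file checklist present → met
6. agency disclosure form absent → not met
7. condition 'holds client earnest money' holds; trust account balance $1,000 < $5,000 → not met
8. fair-housing poster absent → not met
9. trust-account reconciliation 171 days ago vs limit 120 → not met
10. office policy manual present → met
11. broker supervision audit 189 days ago vs limit 365 → met
12. unresolved consumer complaints 0 ≤ 1 → met
Not met: 2, 3, 6, 7, 8, 9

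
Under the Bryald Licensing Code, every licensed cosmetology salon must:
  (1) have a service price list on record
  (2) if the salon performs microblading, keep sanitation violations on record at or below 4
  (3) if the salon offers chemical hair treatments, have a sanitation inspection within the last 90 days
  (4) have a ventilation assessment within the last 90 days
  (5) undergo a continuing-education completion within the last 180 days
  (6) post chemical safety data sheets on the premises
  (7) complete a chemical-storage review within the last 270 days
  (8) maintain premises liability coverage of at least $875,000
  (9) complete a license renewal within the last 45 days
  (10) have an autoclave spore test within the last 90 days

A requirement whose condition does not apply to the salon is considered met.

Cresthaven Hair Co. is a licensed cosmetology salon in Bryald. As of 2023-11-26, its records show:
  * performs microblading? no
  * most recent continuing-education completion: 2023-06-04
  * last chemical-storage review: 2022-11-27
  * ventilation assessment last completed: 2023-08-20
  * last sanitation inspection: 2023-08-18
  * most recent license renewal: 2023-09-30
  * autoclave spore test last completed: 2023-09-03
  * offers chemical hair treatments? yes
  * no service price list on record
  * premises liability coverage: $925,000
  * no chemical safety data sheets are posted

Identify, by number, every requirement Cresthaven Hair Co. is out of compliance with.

1, 3, 4, 6, 7, 9

1. service price list absent → not met
2. condition 'performs microblading' does not hold → requirement n/a → met
3. condition 'offers chemical hair treatments' holds; sanitation inspection 100 days ago vs limit 90 → not met
4. ventilation assessment 98 days ago vs limit 90 → not met
5. continuing-education completion 175 days ago vs limit 180 → met
6. chemical safety data sheets absent → not met
7. chemical-storage review 364 days ago vs limit 270 → not met
8. premises liability coverage $925,000 ≥ $875,000 → met
9. license renewal 57 days ago vs limit 45 → not met
10. autoclave spore test 84 days ago vs limit 90 → met
Not met: 1, 3, 4, 6, 7, 9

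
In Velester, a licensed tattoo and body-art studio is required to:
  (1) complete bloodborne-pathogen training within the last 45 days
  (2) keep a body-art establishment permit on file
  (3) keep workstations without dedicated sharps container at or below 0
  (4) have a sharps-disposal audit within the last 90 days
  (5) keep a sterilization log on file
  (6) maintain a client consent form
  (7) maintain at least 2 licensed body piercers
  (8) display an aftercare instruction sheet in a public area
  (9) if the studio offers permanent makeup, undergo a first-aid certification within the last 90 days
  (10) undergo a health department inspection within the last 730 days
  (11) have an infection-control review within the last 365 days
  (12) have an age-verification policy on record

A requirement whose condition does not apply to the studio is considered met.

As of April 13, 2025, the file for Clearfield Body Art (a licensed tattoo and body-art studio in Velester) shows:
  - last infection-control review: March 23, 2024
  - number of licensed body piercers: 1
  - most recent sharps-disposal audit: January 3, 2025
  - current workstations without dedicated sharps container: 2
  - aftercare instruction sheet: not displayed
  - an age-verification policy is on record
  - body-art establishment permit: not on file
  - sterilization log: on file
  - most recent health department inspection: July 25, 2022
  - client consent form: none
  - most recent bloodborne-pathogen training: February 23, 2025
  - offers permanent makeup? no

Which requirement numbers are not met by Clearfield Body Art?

1, 2, 3, 4, 6, 7, 8, 10, 11

1. bloodborne-pathogen training 49 days ago vs limit 45 → not met
2. body-art establishment permit absent → not met
3. workstations without dedicated sharps container 2 > 0 → not met
4. sharps-disposal audit 100 days ago vs limit 90 → not met
5. sterilization log present → met
6. client consent form absent → not met
7. licensed body piercers 1 < 2 → not met
8. aftercare instruction sheet absent → not met
9. condition 'offers permanent makeup' does not hold → requirement n/a → met
10. health department inspection 993 days ago vs limit 730 → not met
11. infection-control review 386 days ago vs limit 365 → not met
12. age-verification policy present → met
Not met: 1, 2, 3, 4, 6, 7, 8, 10, 11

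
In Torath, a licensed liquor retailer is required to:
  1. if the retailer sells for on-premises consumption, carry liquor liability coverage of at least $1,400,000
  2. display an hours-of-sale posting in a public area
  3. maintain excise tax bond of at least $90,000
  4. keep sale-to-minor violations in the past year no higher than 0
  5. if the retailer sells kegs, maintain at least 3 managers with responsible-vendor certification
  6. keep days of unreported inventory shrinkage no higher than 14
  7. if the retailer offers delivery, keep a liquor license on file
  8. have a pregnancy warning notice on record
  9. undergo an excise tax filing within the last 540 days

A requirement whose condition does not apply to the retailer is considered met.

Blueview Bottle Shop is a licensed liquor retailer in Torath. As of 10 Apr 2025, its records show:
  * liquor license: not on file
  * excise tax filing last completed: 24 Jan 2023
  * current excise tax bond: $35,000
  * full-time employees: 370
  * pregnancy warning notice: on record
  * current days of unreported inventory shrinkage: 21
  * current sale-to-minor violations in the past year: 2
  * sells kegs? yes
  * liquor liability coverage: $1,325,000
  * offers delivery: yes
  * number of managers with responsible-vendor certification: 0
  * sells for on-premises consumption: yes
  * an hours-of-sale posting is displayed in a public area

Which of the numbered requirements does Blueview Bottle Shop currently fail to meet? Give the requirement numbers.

1, 3, 4, 5, 6, 7, 9

1. condition 'sells for on-premises consumption' holds; liquor liability coverage $1,325,000 < $1,400,000 → not met
2. hours-of-sale posting present → met
3. excise tax bond $35,000 < $90,000 → not met
4. sale-to-minor violations in the past year 2 > 0 → not met
5. condition 'sells kegs' holds; managers with responsible-vendor certification 0 < 3 → not met
6. days of unreported inventory shrinkage 21 > 14 → not met
7. condition 'offers delivery' holds; liquor license absent → not met
8. pregnancy warning notice present → met
9. excise tax filing 807 days ago vs limit 540 → not met
Not met: 1, 3, 4, 5, 6, 7, 9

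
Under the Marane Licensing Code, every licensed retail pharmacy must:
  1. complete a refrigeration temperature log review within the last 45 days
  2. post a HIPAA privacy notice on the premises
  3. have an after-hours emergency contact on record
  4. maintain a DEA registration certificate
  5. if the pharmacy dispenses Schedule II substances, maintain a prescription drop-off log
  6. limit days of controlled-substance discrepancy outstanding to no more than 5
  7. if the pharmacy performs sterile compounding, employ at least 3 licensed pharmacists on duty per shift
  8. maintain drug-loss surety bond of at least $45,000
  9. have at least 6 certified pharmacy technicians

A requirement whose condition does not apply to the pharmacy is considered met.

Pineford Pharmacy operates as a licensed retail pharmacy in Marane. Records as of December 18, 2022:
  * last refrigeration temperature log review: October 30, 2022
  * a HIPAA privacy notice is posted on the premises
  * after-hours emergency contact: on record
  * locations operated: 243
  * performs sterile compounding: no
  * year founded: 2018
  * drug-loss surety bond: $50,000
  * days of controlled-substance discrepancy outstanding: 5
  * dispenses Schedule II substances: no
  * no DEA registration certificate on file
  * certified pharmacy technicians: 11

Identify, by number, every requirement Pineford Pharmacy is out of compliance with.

1, 4

1. refrigeration temperature log review 49 days ago vs limit 45 → not met
2. HIPAA privacy notice present → met
3. after-hours emergency contact present → met
4. DEA registration certificate absent → not met
5. condition 'dispenses Schedule II substances' does not hold → requirement n/a → met
6. days of controlled-substance discrepancy outstanding 5 ≤ 5 → met
7. condition 'performs sterile compounding' does not hold → requirement n/a → met
8. drug-loss surety bond $50,000 ≥ $45,000 → met
9. certified pharmacy technicians 11 ≥ 6 → met
Not met: 1, 4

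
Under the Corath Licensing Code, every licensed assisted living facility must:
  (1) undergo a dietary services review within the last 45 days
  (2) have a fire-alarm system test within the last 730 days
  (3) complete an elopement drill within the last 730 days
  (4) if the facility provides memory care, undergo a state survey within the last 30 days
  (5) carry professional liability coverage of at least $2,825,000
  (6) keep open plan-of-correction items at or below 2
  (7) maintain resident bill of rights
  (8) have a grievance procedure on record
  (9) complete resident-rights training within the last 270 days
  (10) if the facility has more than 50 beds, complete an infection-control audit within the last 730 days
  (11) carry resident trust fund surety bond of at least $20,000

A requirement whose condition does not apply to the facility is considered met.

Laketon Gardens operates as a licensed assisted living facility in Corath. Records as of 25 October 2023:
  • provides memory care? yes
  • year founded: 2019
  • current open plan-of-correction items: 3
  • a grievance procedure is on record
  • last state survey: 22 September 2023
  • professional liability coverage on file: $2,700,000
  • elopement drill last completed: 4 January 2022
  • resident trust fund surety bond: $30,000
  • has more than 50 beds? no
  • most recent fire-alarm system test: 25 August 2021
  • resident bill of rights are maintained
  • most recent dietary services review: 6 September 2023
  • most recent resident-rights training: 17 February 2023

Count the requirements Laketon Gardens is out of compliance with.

1. dietary services review 49 days ago vs limit 45 → not met
2. fire-alarm system test 791 days ago vs limit 730 → not met
3. elopement drill 659 days ago vs limit 730 → met
4. condition 'provides memory care' holds; state survey 33 days ago vs limit 30 → not met
5. professional liability coverage $2,700,000 < $2,825,000 → not met
6. open plan-of-correction items 3 > 2 → not met
7. resident bill of rights present → met
8. grievance procedure present → met
9. resident-rights training 250 days ago vs limit 270 → met
10. condition 'has more than 50 beds' does not hold → requirement n/a → met
11. resident trust fund surety bond $30,000 ≥ $20,000 → met
Not met: 5 of 11

5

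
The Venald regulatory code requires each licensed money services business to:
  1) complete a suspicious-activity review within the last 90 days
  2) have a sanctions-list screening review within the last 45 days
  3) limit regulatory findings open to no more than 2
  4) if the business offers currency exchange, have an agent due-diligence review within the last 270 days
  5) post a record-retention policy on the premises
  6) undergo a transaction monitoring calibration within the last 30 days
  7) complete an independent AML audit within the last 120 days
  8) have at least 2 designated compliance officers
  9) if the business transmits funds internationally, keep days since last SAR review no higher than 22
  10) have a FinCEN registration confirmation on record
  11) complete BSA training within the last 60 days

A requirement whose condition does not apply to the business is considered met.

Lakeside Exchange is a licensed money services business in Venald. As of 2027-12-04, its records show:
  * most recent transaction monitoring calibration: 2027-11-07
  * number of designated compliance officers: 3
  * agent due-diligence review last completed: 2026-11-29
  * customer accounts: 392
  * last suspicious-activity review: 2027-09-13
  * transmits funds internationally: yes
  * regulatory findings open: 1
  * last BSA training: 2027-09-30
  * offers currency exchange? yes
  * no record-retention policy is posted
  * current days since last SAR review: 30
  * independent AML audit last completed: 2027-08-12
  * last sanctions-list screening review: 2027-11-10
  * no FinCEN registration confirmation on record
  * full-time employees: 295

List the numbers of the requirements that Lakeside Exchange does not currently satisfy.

4, 5, 9, 10, 11

1. suspicious-activity review 82 days ago vs limit 90 → met
2. sanctions-list screening review 24 days ago vs limit 45 → met
3. regulatory findings open 1 ≤ 2 → met
4. condition 'offers currency exchange' holds; agent due-diligence review 370 days ago vs limit 270 → not met
5. record-retention policy absent → not met
6. transaction monitoring calibration 27 days ago vs limit 30 → met
7. independent AML audit 114 days ago vs limit 120 → met
8. designated compliance officers 3 ≥ 2 → met
9. condition 'transmits funds internationally' holds; days since last SAR review 30 > 22 → not met
10. FinCEN registration confirmation absent → not met
11. BSA training 65 days ago vs limit 60 → not met
Not met: 4, 5, 9, 10, 11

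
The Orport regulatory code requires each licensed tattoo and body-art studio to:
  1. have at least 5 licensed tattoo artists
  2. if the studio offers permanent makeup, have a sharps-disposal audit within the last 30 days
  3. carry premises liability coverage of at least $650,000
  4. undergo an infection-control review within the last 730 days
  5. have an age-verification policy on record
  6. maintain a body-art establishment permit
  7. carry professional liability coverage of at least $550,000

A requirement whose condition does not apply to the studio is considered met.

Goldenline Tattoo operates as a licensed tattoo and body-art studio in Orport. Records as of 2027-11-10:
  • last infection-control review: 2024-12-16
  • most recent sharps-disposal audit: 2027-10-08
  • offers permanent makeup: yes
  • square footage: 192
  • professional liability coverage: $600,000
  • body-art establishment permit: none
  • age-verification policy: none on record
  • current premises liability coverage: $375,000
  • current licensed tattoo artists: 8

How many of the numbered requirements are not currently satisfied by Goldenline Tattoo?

5

1. licensed tattoo artists 8 ≥ 5 → met
2. condition 'offers permanent makeup' holds; sharps-disposal audit 33 days ago vs limit 30 → not met
3. premises liability coverage $375,000 < $650,000 → not met
4. infection-control review 1059 days ago vs limit 730 → not met
5. age-verification policy absent → not met
6. body-art establishment permit absent → not met
7. professional liability coverage $600,000 ≥ $550,000 → met
Not met: 5 of 7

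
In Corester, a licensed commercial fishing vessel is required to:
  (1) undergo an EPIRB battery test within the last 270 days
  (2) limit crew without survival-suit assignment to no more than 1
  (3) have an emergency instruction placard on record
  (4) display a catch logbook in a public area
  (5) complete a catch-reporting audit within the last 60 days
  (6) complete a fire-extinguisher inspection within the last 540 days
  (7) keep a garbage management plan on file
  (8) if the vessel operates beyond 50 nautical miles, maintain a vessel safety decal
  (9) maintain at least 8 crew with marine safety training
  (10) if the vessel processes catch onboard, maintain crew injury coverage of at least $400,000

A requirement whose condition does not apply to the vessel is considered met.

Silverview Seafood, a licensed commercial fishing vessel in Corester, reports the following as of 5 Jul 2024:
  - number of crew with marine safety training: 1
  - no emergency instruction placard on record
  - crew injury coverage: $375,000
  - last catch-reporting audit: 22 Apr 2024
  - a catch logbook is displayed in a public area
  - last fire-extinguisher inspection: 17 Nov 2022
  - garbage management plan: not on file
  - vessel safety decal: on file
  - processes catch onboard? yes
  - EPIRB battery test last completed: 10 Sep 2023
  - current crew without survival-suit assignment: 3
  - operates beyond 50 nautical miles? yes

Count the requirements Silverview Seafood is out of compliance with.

1. EPIRB battery test 299 days ago vs limit 270 → not met
2. crew without survival-suit assignment 3 > 1 → not met
3. emergency instruction placard absent → not met
4. catch logbook present → met
5. catch-reporting audit 74 days ago vs limit 60 → not met
6. fire-extinguisher inspection 596 days ago vs limit 540 → not met
7. garbage management plan absent → not met
8. condition 'operates beyond 50 nautical miles' holds; vessel safety decal present → met
9. crew with marine safety training 1 < 8 → not met
10. condition 'processes catch onboard' holds; crew injury coverage $375,000 < $400,000 → not met
Not met: 8 of 10

8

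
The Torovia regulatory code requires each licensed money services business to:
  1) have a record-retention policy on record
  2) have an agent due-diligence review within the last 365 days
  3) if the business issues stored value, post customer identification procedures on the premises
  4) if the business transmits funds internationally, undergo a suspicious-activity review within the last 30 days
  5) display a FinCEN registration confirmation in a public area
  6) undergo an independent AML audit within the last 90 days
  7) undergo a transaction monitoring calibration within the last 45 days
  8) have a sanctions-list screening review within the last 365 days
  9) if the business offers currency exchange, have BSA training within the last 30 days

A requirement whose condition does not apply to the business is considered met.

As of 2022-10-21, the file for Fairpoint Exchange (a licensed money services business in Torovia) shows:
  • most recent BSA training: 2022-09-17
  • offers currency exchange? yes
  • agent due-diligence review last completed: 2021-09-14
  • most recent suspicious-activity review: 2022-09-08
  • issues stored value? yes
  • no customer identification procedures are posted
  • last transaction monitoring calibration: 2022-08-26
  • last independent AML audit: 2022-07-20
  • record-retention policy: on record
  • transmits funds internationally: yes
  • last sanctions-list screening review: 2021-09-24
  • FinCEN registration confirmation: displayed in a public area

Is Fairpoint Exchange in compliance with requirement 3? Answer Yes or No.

No

3. condition 'issues stored value' holds; customer identification procedures absent → not met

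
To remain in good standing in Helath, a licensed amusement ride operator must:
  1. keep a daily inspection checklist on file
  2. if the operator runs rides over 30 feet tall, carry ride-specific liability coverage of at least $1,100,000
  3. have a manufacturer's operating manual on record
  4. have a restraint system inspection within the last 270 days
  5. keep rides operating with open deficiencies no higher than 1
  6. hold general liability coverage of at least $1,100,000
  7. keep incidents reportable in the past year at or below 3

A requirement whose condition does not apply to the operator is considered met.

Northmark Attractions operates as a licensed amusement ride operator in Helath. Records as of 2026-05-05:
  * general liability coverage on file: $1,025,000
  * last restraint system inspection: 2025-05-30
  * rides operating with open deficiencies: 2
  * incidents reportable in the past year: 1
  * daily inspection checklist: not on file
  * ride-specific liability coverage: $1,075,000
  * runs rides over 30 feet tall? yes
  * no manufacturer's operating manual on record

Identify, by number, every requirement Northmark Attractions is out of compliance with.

1. daily inspection checklist absent → not met
2. condition 'runs rides over 30 feet tall' holds; ride-specific liability coverage $1,075,000 < $1,100,000 → not met
3. manufacturer's operating manual absent → not met
4. restraint system inspection 340 days ago vs limit 270 → not met
5. rides operating with open deficiencies 2 > 1 → not met
6. general liability coverage $1,025,000 < $1,100,000 → not met
7. incidents reportable in the past year 1 ≤ 3 → met
Not met: 1, 2, 3, 4, 5, 6

1, 2, 3, 4, 5, 6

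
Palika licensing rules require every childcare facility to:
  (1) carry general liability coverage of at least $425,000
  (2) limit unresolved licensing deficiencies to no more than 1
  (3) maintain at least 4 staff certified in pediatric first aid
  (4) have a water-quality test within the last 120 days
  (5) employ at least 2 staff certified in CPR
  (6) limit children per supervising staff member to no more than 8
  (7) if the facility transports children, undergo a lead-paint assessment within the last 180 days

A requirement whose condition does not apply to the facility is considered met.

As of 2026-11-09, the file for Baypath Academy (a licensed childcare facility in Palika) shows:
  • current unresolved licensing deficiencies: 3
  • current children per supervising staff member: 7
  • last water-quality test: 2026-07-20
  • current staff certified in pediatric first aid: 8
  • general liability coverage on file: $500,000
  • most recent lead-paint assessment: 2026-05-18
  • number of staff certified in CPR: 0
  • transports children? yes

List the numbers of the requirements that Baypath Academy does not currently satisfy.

1. general liability coverage $500,000 ≥ $425,000 → met
2. unresolved licensing deficiencies 3 > 1 → not met
3. staff certified in pediatric first aid 8 ≥ 4 → met
4. water-quality test 112 days ago vs limit 120 → met
5. staff certified in CPR 0 < 2 → not met
6. children per supervising staff member 7 ≤ 8 → met
7. condition 'transports children' holds; lead-paint assessment 175 days ago vs limit 180 → met
Not met: 2, 5

2, 5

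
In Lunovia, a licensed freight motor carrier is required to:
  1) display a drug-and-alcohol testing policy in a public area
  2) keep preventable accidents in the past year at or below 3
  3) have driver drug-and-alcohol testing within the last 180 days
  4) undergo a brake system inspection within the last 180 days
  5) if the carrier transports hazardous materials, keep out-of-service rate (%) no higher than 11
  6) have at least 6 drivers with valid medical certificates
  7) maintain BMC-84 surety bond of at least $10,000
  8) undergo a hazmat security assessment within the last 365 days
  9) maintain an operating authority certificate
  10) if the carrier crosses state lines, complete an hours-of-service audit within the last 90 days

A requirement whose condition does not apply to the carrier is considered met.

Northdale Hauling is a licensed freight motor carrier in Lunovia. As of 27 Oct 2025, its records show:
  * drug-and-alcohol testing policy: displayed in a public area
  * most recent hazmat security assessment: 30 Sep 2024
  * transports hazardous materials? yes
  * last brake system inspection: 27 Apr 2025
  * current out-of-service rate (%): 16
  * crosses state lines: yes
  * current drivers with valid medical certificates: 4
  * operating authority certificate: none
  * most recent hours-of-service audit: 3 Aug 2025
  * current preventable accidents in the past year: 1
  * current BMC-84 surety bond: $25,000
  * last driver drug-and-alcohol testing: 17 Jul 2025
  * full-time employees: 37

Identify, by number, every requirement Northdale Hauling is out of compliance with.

1. drug-and-alcohol testing policy present → met
2. preventable accidents in the past year 1 ≤ 3 → met
3. driver drug-and-alcohol testing 102 days ago vs limit 180 → met
4. brake system inspection 183 days ago vs limit 180 → not met
5. condition 'transports hazardous materials' holds; out-of-service rate (%) 16 > 11 → not met
6. drivers with valid medical certificates 4 < 6 → not met
7. BMC-84 surety bond $25,000 ≥ $10,000 → met
8. hazmat security assessment 392 days ago vs limit 365 → not met
9. operating authority certificate absent → not met
10. condition 'crosses state lines' holds; hours-of-service audit 85 days ago vs limit 90 → met
Not met: 4, 5, 6, 8, 9

4, 5, 6, 8, 9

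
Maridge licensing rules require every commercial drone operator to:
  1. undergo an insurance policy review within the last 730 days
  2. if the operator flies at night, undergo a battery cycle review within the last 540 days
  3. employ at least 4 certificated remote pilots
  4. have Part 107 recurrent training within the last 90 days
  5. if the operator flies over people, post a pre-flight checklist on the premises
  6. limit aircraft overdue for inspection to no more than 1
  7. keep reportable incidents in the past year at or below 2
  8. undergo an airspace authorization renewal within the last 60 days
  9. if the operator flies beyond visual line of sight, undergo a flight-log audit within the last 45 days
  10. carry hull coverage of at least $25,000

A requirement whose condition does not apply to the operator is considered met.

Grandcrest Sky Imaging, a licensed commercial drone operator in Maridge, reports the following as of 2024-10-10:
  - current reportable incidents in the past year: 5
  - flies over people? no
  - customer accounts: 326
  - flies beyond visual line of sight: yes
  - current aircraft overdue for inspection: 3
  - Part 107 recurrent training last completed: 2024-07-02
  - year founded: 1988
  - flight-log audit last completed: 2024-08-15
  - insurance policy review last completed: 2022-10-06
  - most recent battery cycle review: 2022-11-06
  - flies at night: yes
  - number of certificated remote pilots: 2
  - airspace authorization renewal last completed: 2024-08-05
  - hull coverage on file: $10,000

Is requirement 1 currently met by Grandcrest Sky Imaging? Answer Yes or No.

No

1. insurance policy review 735 days ago vs limit 730 → not met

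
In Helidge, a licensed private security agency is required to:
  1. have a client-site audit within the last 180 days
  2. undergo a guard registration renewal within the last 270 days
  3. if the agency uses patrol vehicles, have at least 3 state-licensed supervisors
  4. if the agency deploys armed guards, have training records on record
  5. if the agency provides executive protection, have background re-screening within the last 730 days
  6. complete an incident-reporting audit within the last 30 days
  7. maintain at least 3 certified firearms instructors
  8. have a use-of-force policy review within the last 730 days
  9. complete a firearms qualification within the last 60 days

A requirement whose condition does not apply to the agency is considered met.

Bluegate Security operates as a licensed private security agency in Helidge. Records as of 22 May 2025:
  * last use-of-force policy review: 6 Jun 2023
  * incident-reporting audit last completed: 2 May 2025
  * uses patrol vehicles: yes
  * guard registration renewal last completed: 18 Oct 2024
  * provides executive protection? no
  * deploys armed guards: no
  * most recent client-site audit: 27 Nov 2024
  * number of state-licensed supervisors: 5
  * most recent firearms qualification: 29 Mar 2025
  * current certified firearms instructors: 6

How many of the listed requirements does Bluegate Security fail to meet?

1. client-site audit 176 days ago vs limit 180 → met
2. guard registration renewal 216 days ago vs limit 270 → met
3. condition 'uses patrol vehicles' holds; state-licensed supervisors 5 ≥ 3 → met
4. condition 'deploys armed guards' does not hold → requirement n/a → met
5. condition 'provides executive protection' does not hold → requirement n/a → met
6. incident-reporting audit 20 days ago vs limit 30 → met
7. certified firearms instructors 6 ≥ 3 → met
8. use-of-force policy review 716 days ago vs limit 730 → met
9. firearms qualification 54 days ago vs limit 60 → met
Not met: 0 of 9

0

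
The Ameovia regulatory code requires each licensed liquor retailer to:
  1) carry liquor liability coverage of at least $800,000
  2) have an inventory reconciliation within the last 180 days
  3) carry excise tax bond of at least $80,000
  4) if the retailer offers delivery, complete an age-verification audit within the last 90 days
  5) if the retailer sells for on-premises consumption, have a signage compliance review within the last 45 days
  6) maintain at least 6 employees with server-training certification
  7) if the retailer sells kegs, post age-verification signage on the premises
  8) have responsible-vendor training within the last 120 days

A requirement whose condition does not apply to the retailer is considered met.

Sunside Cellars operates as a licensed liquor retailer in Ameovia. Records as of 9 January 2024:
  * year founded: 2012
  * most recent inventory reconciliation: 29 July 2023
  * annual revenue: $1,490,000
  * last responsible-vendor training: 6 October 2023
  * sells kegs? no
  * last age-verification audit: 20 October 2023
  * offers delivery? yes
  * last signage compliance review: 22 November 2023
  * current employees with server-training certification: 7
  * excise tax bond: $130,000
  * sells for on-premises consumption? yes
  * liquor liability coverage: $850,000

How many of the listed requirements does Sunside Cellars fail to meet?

1

1. liquor liability coverage $850,000 ≥ $800,000 → met
2. inventory reconciliation 164 days ago vs limit 180 → met
3. excise tax bond $130,000 ≥ $80,000 → met
4. condition 'offers delivery' holds; age-verification audit 81 days ago vs limit 90 → met
5. condition 'sells for on-premises consumption' holds; signage compliance review 48 days ago vs limit 45 → not met
6. employees with server-training certification 7 ≥ 6 → met
7. condition 'sells kegs' does not hold → requirement n/a → met
8. responsible-vendor training 95 days ago vs limit 120 → met
Not met: 1 of 8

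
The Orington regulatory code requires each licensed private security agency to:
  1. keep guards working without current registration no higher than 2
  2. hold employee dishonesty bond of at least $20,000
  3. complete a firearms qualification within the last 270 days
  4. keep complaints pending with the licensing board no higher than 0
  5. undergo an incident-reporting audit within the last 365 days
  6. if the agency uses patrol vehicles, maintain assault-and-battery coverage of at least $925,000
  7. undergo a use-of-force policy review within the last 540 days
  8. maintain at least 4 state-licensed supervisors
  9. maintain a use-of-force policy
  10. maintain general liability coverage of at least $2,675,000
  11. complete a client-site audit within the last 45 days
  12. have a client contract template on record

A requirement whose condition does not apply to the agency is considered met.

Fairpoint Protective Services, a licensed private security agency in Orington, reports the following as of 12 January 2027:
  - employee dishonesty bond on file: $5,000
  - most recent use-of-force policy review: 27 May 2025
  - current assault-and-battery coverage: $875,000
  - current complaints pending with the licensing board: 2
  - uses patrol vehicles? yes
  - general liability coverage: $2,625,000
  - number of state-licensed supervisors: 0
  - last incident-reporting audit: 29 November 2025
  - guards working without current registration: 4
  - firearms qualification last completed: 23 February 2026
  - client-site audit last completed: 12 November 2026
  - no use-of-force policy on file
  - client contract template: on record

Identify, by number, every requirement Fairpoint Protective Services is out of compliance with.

1. guards working without current registration 4 > 2 → not met
2. employee dishonesty bond $5,000 < $20,000 → not met
3. firearms qualification 323 days ago vs limit 270 → not met
4. complaints pending with the licensing board 2 > 0 → not met
5. incident-reporting audit 409 days ago vs limit 365 → not met
6. condition 'uses patrol vehicles' holds; assault-and-battery coverage $875,000 < $925,000 → not met
7. use-of-force policy review 595 days ago vs limit 540 → not met
8. state-licensed supervisors 0 < 4 → not met
9. use-of-force policy absent → not met
10. general liability coverage $2,625,000 < $2,675,000 → not met
11. client-site audit 61 days ago vs limit 45 → not met
12. client contract template present → met
Not met: 1, 2, 3, 4, 5, 6, 7, 8, 9, 10, 11

1, 2, 3, 4, 5, 6, 7, 8, 9, 10, 11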